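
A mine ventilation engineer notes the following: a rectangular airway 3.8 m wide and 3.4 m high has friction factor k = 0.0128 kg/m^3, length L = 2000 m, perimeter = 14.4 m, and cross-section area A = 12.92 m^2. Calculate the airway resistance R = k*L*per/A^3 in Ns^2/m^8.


0.1709 Ns^2/m^8

Compute the numerator:
k * L * per = 0.0128 * 2000 * 14.4
= 368.64
Compute the denominator:
A^3 = 12.92^3 = 2156.689088
Resistance:
R = 368.64 / 2156.689088
= 0.1709 Ns^2/m^8


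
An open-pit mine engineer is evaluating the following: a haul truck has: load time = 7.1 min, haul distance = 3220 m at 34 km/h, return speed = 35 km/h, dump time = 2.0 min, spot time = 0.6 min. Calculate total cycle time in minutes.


Convert haul speed to m/min: 34 * 1000/60 = 566.6666667 m/min
Haul time = 3220 / 566.6666667 = 5.682352941 min
Convert return speed to m/min: 35 * 1000/60 = 583.3333333 m/min
Return time = 3220 / 583.3333333 = 5.52 min
Total cycle time:
= 7.1 + 5.682352941 + 2.0 + 5.52 + 0.6
= 20.9024 min

20.9024 min


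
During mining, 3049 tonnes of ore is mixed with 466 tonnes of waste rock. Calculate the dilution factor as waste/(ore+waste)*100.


Total material = ore + waste
= 3049 + 466 = 3515 tonnes
Dilution = waste / total * 100
= 466 / 3515 * 100
= 0.1325746799 * 100
= 13.2575%

13.2575%


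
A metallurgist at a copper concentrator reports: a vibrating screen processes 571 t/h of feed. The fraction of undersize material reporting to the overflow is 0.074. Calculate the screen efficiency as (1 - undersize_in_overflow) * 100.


Screen efficiency = (1 - fraction of undersize in overflow) * 100
= (1 - 0.074) * 100
= 0.926 * 100
= 92.6%

92.6%


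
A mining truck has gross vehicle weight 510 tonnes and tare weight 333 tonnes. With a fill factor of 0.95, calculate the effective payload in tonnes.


168.15 tonnes

Maximum payload = gross - tare
= 510 - 333 = 177 tonnes
Effective payload = max payload * fill factor
= 177 * 0.95
= 168.15 tonnes


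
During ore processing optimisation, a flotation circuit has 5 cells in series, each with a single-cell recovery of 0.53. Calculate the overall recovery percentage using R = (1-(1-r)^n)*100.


97.7065%

Complement of single-cell recovery:
1 - r = 1 - 0.53 = 0.47
Raise to power n:
(1 - r)^5 = 0.47^5 = 0.0229345007
Overall recovery:
R = (1 - 0.0229345007) * 100
= 97.7065%


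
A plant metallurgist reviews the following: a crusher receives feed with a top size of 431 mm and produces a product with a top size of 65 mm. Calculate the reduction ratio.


Reduction ratio = feed size / product size
= 431 / 65
= 6.6308

6.6308


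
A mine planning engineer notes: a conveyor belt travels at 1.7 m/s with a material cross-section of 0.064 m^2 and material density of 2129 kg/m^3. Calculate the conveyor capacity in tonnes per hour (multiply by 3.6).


833.8867 t/h

Volumetric flow = speed * area
= 1.7 * 0.064 = 0.1088 m^3/s
Mass flow = volumetric * density
= 0.1088 * 2129 = 231.6352 kg/s
Convert to t/h: multiply by 3.6
Capacity = 231.6352 * 3.6
= 833.8867 t/h


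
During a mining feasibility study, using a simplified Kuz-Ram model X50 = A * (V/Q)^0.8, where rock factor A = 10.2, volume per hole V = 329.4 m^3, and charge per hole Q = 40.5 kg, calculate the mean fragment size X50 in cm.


54.5525 cm

Compute V/Q:
V/Q = 329.4 / 40.5 = 8.133333333
Raise to the power 0.8:
(V/Q)^0.8 = 8.133333333^0.8 = 5.348288884
Multiply by A:
X50 = 10.2 * 5.348288884
= 54.5525 cm


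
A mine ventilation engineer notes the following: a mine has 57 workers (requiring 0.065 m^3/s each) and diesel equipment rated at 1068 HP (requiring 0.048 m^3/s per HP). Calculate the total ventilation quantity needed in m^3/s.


54.969 m^3/s

Airflow for workers:
Q_people = 57 * 0.065 = 3.705 m^3/s
Airflow for diesel equipment:
Q_diesel = 1068 * 0.048 = 51.264 m^3/s
Total ventilation:
Q_total = 3.705 + 51.264
= 54.969 m^3/s


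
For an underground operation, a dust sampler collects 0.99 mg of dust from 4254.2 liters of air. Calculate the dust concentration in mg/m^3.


Convert liters to m^3: 1 m^3 = 1000 L
Concentration = mass / volume * 1000
= 0.99 / 4254.2 * 1000
= 0.000232711203 * 1000
= 0.2327 mg/m^3

0.2327 mg/m^3


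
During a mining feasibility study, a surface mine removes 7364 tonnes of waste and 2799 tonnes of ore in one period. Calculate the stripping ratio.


2.6309

Stripping ratio = waste tonnage / ore tonnage
= 7364 / 2799
= 2.6309


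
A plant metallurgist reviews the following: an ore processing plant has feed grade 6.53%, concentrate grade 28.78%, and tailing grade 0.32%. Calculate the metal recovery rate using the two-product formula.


96.1688%

Using the two-product formula:
R = 100 * c * (f - t) / (f * (c - t))
Numerator = 100 * 28.78 * (6.53 - 0.32)
= 100 * 28.78 * 6.21
= 17872.38
Denominator = 6.53 * (28.78 - 0.32)
= 6.53 * 28.46
= 185.8438
R = 17872.38 / 185.8438
= 96.1688%


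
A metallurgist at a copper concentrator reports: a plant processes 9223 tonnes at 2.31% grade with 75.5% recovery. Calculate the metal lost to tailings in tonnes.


52.1976 tonnes

Total metal in feed:
= 9223 * 2.31 / 100 = 213.0513 tonnes
Metal recovered:
= 213.0513 * 75.5 / 100 = 160.8537315 tonnes
Metal lost to tailings:
= 213.0513 - 160.8537315
= 52.1976 tonnes


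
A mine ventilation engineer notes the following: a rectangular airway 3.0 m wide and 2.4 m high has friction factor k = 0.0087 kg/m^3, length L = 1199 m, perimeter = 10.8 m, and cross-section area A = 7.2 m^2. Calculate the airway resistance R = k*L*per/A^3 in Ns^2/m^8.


0.3018 Ns^2/m^8

Compute the numerator:
k * L * per = 0.0087 * 1199 * 10.8
= 112.65804
Compute the denominator:
A^3 = 7.2^3 = 373.248
Resistance:
R = 112.65804 / 373.248
= 0.3018 Ns^2/m^8


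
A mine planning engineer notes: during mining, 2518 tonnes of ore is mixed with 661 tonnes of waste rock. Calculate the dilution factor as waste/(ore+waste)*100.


20.7927%

Total material = ore + waste
= 2518 + 661 = 3179 tonnes
Dilution = waste / total * 100
= 661 / 3179 * 100
= 0.2079270211 * 100
= 20.7927%


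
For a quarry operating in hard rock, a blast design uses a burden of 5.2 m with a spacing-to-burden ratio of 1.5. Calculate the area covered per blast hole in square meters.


40.56 m^2

First, find the spacing:
Spacing = burden * ratio = 5.2 * 1.5
= 7.8 m
Then, calculate the area:
Area = burden * spacing = 5.2 * 7.8
= 40.56 m^2


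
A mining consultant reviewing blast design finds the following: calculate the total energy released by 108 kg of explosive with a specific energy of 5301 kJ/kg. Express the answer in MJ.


572.508 MJ

Energy = mass * specific_energy / 1000
= 108 * 5301 / 1000
= 572508 / 1000
= 572.508 MJ


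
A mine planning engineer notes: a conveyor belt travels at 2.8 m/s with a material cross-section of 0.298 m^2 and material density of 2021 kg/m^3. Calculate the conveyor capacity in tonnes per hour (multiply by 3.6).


6070.7606 t/h

Volumetric flow = speed * area
= 2.8 * 0.298 = 0.8344 m^3/s
Mass flow = volumetric * density
= 0.8344 * 2021 = 1686.3224 kg/s
Convert to t/h: multiply by 3.6
Capacity = 1686.3224 * 3.6
= 6070.7606 t/h


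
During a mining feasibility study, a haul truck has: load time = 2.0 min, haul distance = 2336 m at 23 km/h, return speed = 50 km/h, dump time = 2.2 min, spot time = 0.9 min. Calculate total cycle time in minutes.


13.9971 min

Convert haul speed to m/min: 23 * 1000/60 = 383.3333333 m/min
Haul time = 2336 / 383.3333333 = 6.093913043 min
Convert return speed to m/min: 50 * 1000/60 = 833.3333333 m/min
Return time = 2336 / 833.3333333 = 2.8032 min
Total cycle time:
= 2.0 + 6.093913043 + 2.2 + 2.8032 + 0.9
= 13.9971 min


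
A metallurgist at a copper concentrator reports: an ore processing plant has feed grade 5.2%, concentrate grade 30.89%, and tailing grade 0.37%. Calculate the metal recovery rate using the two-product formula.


Using the two-product formula:
R = 100 * c * (f - t) / (f * (c - t))
Numerator = 100 * 30.89 * (5.2 - 0.37)
= 100 * 30.89 * 4.83
= 14919.87
Denominator = 5.2 * (30.89 - 0.37)
= 5.2 * 30.52
= 158.704
R = 14919.87 / 158.704
= 94.0107%

94.0107%


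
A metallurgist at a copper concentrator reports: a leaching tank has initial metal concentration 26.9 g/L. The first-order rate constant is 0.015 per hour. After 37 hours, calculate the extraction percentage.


42.5928%

Compute the exponent:
-k * t = -0.015 * 37 = -0.555
Remaining concentration:
C = 26.9 * exp(-0.555)
= 26.9 * 0.5740722612
= 15.44254383 g/L
Extracted = 26.9 - 15.44254383 = 11.45745617 g/L
Extraction % = 11.45745617 / 26.9 * 100
= 42.5928%


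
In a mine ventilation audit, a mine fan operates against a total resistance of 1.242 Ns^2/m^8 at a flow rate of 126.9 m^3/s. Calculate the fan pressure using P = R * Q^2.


Compute Q^2:
Q^2 = 126.9^2 = 16103.61
Compute pressure:
P = R * Q^2 = 1.242 * 16103.61
= 20000.6836 Pa

20000.6836 Pa


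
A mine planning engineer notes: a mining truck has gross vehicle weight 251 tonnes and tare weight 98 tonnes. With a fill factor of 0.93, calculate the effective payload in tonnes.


Maximum payload = gross - tare
= 251 - 98 = 153 tonnes
Effective payload = max payload * fill factor
= 153 * 0.93
= 142.29 tonnes

142.29 tonnes


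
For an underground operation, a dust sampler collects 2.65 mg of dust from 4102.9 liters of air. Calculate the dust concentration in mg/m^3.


Convert liters to m^3: 1 m^3 = 1000 L
Concentration = mass / volume * 1000
= 2.65 / 4102.9 * 1000
= 0.0006458846182 * 1000
= 0.6459 mg/m^3

0.6459 mg/m^3


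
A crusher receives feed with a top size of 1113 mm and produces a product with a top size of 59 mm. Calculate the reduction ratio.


18.8644

Reduction ratio = feed size / product size
= 1113 / 59
= 18.8644


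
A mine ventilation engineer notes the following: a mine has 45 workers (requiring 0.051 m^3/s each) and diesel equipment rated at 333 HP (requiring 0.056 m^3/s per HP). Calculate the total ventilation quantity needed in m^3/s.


Airflow for workers:
Q_people = 45 * 0.051 = 2.295 m^3/s
Airflow for diesel equipment:
Q_diesel = 333 * 0.056 = 18.648 m^3/s
Total ventilation:
Q_total = 2.295 + 18.648
= 20.943 m^3/s

20.943 m^3/s


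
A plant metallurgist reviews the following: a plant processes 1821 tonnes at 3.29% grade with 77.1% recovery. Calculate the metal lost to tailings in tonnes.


Total metal in feed:
= 1821 * 3.29 / 100 = 59.9109 tonnes
Metal recovered:
= 59.9109 * 77.1 / 100 = 46.1913039 tonnes
Metal lost to tailings:
= 59.9109 - 46.1913039
= 13.7196 tonnes

13.7196 tonnes


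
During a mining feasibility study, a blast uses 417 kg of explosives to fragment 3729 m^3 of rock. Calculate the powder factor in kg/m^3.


Powder factor = explosive mass / rock volume
= 417 / 3729
= 0.1118 kg/m^3

0.1118 kg/m^3


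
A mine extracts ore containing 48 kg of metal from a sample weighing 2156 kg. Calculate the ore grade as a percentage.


2.2263%

Ore grade = (metal mass / ore mass) * 100
= (48 / 2156) * 100
= 0.02226345083 * 100
= 2.2263%


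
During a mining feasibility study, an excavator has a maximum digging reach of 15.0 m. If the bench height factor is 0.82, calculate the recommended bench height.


12.3 m

Bench height = reach * factor
= 15.0 * 0.82
= 12.3 m


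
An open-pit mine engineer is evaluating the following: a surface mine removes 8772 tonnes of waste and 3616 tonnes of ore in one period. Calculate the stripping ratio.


Stripping ratio = waste tonnage / ore tonnage
= 8772 / 3616
= 2.4259

2.4259


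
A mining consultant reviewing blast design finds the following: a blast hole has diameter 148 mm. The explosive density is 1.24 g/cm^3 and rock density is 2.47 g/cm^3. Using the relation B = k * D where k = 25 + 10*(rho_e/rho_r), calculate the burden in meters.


First, compute k:
rho_e / rho_r = 1.24 / 2.47 = 0.5020242915
k = 25 + 10 * 0.5020242915 = 30.02024291
Then, compute burden:
B = k * D / 1000 = 30.02024291 * 148 / 1000
= 4442.995951 / 1000
= 4.443 m

4.443 m


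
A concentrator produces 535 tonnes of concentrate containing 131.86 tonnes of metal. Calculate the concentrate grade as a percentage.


24.6467%

Grade = (metal in concentrate / concentrate mass) * 100
= (131.86 / 535) * 100
= 0.2464672897 * 100
= 24.6467%


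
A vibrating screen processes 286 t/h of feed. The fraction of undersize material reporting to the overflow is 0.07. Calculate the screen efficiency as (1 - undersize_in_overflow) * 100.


Screen efficiency = (1 - fraction of undersize in overflow) * 100
= (1 - 0.07) * 100
= 0.93 * 100
= 93.0%

93.0%


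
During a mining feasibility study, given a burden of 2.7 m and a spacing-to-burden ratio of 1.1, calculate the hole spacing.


2.97 m

Spacing = burden * ratio
= 2.7 * 1.1
= 2.97 m


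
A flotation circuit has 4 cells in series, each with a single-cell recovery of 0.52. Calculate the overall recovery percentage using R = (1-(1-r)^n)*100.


Complement of single-cell recovery:
1 - r = 1 - 0.52 = 0.48
Raise to power n:
(1 - r)^4 = 0.48^4 = 0.05308416
Overall recovery:
R = (1 - 0.05308416) * 100
= 94.6916%

94.6916%


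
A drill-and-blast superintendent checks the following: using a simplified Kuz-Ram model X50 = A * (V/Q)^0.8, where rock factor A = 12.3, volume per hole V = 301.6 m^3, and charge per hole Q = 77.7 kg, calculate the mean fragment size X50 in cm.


36.401 cm

Compute V/Q:
V/Q = 301.6 / 77.7 = 3.881595882
Raise to the power 0.8:
(V/Q)^0.8 = 3.881595882^0.8 = 2.959431245
Multiply by A:
X50 = 12.3 * 2.959431245
= 36.401 cm


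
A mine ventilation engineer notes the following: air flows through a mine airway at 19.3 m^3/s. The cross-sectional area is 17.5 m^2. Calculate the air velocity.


Velocity = flow rate / cross-sectional area
= 19.3 / 17.5
= 1.1029 m/s

1.1029 m/s


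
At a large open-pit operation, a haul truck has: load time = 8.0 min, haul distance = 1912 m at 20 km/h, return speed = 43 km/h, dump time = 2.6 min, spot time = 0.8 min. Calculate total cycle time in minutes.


19.8039 min

Convert haul speed to m/min: 20 * 1000/60 = 333.3333333 m/min
Haul time = 1912 / 333.3333333 = 5.736 min
Convert return speed to m/min: 43 * 1000/60 = 716.6666667 m/min
Return time = 1912 / 716.6666667 = 2.667906977 min
Total cycle time:
= 8.0 + 5.736 + 2.6 + 2.667906977 + 0.8
= 19.8039 min


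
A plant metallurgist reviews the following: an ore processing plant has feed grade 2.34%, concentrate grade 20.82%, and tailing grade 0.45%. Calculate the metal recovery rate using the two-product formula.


82.5535%

Using the two-product formula:
R = 100 * c * (f - t) / (f * (c - t))
Numerator = 100 * 20.82 * (2.34 - 0.45)
= 100 * 20.82 * 1.89
= 3934.98
Denominator = 2.34 * (20.82 - 0.45)
= 2.34 * 20.37
= 47.6658
R = 3934.98 / 47.6658
= 82.5535%


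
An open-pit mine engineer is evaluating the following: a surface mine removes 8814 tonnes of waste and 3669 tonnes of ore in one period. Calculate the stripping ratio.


Stripping ratio = waste tonnage / ore tonnage
= 8814 / 3669
= 2.4023

2.4023


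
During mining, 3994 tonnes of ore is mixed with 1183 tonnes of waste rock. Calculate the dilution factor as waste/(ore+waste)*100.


22.8511%

Total material = ore + waste
= 3994 + 1183 = 5177 tonnes
Dilution = waste / total * 100
= 1183 / 5177 * 100
= 0.2285107205 * 100
= 22.8511%


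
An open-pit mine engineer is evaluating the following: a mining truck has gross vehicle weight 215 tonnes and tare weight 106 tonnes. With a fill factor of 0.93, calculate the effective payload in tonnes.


101.37 tonnes

Maximum payload = gross - tare
= 215 - 106 = 109 tonnes
Effective payload = max payload * fill factor
= 109 * 0.93
= 101.37 tonnes


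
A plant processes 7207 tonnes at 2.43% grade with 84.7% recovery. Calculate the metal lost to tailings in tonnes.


Total metal in feed:
= 7207 * 2.43 / 100 = 175.1301 tonnes
Metal recovered:
= 175.1301 * 84.7 / 100 = 148.3351947 tonnes
Metal lost to tailings:
= 175.1301 - 148.3351947
= 26.7949 tonnes

26.7949 tonnes


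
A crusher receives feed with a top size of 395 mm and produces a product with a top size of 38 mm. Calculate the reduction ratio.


Reduction ratio = feed size / product size
= 395 / 38
= 10.3947

10.3947


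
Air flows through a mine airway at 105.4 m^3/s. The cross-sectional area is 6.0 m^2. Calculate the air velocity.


17.5667 m/s

Velocity = flow rate / cross-sectional area
= 105.4 / 6.0
= 17.5667 m/s


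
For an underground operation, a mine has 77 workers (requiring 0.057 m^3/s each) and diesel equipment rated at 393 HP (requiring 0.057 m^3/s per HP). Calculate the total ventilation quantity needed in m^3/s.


Airflow for workers:
Q_people = 77 * 0.057 = 4.389 m^3/s
Airflow for diesel equipment:
Q_diesel = 393 * 0.057 = 22.401 m^3/s
Total ventilation:
Q_total = 4.389 + 22.401
= 26.79 m^3/s

26.79 m^3/s


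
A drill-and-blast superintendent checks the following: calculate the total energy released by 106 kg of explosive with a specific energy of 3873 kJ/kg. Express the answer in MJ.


Energy = mass * specific_energy / 1000
= 106 * 3873 / 1000
= 410538 / 1000
= 410.538 MJ

410.538 MJ


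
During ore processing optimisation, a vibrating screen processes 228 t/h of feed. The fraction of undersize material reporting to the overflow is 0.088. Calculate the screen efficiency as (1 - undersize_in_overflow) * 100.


91.2%

Screen efficiency = (1 - fraction of undersize in overflow) * 100
= (1 - 0.088) * 100
= 0.912 * 100
= 91.2%


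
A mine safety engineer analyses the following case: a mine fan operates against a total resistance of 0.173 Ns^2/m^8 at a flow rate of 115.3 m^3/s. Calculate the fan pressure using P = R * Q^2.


Compute Q^2:
Q^2 = 115.3^2 = 13294.09
Compute pressure:
P = R * Q^2 = 0.173 * 13294.09
= 2299.8776 Pa

2299.8776 Pa


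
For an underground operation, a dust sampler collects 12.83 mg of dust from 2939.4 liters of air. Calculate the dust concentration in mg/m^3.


4.3648 mg/m^3

Convert liters to m^3: 1 m^3 = 1000 L
Concentration = mass / volume * 1000
= 12.83 / 2939.4 * 1000
= 0.004364836361 * 1000
= 4.3648 mg/m^3


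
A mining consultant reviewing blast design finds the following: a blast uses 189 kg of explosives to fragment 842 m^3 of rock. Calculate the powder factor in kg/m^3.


0.2245 kg/m^3

Powder factor = explosive mass / rock volume
= 189 / 842
= 0.2245 kg/m^3


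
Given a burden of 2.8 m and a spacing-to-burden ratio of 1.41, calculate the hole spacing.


Spacing = burden * ratio
= 2.8 * 1.41
= 3.948 m

3.948 m


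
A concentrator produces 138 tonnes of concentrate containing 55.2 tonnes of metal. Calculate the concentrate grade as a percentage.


Grade = (metal in concentrate / concentrate mass) * 100
= (55.2 / 138) * 100
= 0.4 * 100
= 40.0%

40.0%


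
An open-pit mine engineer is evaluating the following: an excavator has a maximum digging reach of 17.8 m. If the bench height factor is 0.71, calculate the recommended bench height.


12.638 m

Bench height = reach * factor
= 17.8 * 0.71
= 12.638 m


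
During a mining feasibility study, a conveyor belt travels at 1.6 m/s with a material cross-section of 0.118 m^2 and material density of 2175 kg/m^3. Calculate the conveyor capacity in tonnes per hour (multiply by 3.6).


Volumetric flow = speed * area
= 1.6 * 0.118 = 0.1888 m^3/s
Mass flow = volumetric * density
= 0.1888 * 2175 = 410.64 kg/s
Convert to t/h: multiply by 3.6
Capacity = 410.64 * 3.6
= 1478.304 t/h

1478.304 t/h


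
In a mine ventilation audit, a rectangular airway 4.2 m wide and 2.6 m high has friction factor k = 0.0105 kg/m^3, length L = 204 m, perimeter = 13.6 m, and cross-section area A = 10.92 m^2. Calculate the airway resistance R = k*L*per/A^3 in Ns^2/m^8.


Compute the numerator:
k * L * per = 0.0105 * 204 * 13.6
= 29.1312
Compute the denominator:
A^3 = 10.92^3 = 1302.170688
Resistance:
R = 29.1312 / 1302.170688
= 0.0224 Ns^2/m^8

0.0224 Ns^2/m^8


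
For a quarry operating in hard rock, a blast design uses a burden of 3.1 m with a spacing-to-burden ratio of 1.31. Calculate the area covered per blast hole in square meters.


First, find the spacing:
Spacing = burden * ratio = 3.1 * 1.31
= 4.061 m
Then, calculate the area:
Area = burden * spacing = 3.1 * 4.061
= 12.5891 m^2

12.5891 m^2


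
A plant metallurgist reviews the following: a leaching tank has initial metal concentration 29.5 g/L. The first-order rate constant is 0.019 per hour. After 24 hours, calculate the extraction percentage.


Compute the exponent:
-k * t = -0.019 * 24 = -0.456
Remaining concentration:
C = 29.5 * exp(-0.456)
= 29.5 * 0.6338138371
= 18.69750819 g/L
Extracted = 29.5 - 18.69750819 = 10.80249181 g/L
Extraction % = 10.80249181 / 29.5 * 100
= 36.6186%

36.6186%


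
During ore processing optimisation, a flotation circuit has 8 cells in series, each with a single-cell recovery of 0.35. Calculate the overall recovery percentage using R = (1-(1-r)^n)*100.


96.8136%

Complement of single-cell recovery:
1 - r = 1 - 0.35 = 0.65
Raise to power n:
(1 - r)^8 = 0.65^8 = 0.03186448129
Overall recovery:
R = (1 - 0.03186448129) * 100
= 96.8136%


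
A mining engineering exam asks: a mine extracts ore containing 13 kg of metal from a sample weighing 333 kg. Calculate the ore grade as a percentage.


Ore grade = (metal mass / ore mass) * 100
= (13 / 333) * 100
= 0.03903903904 * 100
= 3.9039%

3.9039%


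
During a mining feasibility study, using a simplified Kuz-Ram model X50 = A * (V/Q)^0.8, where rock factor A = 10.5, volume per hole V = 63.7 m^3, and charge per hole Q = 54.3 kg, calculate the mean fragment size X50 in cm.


Compute V/Q:
V/Q = 63.7 / 54.3 = 1.173112339
Raise to the power 0.8:
(V/Q)^0.8 = 1.173112339^0.8 = 1.136244207
Multiply by A:
X50 = 10.5 * 1.136244207
= 11.9306 cm

11.9306 cm


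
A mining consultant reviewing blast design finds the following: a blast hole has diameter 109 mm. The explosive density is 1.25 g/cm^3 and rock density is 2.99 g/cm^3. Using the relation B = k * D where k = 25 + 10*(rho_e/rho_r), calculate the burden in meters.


3.1807 m

First, compute k:
rho_e / rho_r = 1.25 / 2.99 = 0.4180602007
k = 25 + 10 * 0.4180602007 = 29.18060201
Then, compute burden:
B = k * D / 1000 = 29.18060201 * 109 / 1000
= 3180.685619 / 1000
= 3.1807 m


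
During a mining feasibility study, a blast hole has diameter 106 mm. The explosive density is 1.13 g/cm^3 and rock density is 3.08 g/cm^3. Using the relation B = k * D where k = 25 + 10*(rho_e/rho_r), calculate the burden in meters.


3.0389 m

First, compute k:
rho_e / rho_r = 1.13 / 3.08 = 0.3668831169
k = 25 + 10 * 0.3668831169 = 28.66883117
Then, compute burden:
B = k * D / 1000 = 28.66883117 * 106 / 1000
= 3038.896104 / 1000
= 3.0389 m


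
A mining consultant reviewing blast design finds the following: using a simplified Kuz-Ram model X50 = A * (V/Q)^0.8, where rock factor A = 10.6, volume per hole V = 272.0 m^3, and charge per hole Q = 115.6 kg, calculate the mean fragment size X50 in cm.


Compute V/Q:
V/Q = 272.0 / 115.6 = 2.352941176
Raise to the power 0.8:
(V/Q)^0.8 = 2.352941176^0.8 = 1.982845408
Multiply by A:
X50 = 10.6 * 1.982845408
= 21.0182 cm

21.0182 cm


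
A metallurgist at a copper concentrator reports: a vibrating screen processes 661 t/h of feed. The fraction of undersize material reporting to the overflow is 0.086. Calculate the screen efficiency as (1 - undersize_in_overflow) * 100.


Screen efficiency = (1 - fraction of undersize in overflow) * 100
= (1 - 0.086) * 100
= 0.914 * 100
= 91.4%

91.4%


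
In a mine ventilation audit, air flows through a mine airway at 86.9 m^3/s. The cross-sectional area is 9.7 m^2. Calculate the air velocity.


8.9588 m/s

Velocity = flow rate / cross-sectional area
= 86.9 / 9.7
= 8.9588 m/s


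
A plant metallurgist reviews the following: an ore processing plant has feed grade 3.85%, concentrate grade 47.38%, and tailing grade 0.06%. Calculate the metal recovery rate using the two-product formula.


Using the two-product formula:
R = 100 * c * (f - t) / (f * (c - t))
Numerator = 100 * 47.38 * (3.85 - 0.06)
= 100 * 47.38 * 3.79
= 17957.02
Denominator = 3.85 * (47.38 - 0.06)
= 3.85 * 47.32
= 182.182
R = 17957.02 / 182.182
= 98.5664%

98.5664%


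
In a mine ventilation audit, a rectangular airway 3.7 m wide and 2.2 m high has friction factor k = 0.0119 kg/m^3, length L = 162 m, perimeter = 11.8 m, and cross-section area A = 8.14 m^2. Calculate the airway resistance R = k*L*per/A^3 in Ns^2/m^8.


0.0422 Ns^2/m^8

Compute the numerator:
k * L * per = 0.0119 * 162 * 11.8
= 22.74804
Compute the denominator:
A^3 = 8.14^3 = 539.353144
Resistance:
R = 22.74804 / 539.353144
= 0.0422 Ns^2/m^8


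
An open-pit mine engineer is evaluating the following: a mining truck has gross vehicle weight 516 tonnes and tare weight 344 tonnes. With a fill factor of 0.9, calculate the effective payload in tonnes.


Maximum payload = gross - tare
= 516 - 344 = 172 tonnes
Effective payload = max payload * fill factor
= 172 * 0.9
= 154.8 tonnes

154.8 tonnes


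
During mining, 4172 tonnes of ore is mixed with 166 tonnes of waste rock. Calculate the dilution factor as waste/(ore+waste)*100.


Total material = ore + waste
= 4172 + 166 = 4338 tonnes
Dilution = waste / total * 100
= 166 / 4338 * 100
= 0.03826648225 * 100
= 3.8266%

3.8266%


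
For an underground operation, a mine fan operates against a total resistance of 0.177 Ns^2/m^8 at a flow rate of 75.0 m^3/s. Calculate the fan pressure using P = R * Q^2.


Compute Q^2:
Q^2 = 75.0^2 = 5625.0
Compute pressure:
P = R * Q^2 = 0.177 * 5625.0
= 995.625 Pa

995.625 Pa


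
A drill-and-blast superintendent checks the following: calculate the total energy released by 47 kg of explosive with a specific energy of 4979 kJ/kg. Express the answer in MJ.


Energy = mass * specific_energy / 1000
= 47 * 4979 / 1000
= 234013 / 1000
= 234.013 MJ

234.013 MJ


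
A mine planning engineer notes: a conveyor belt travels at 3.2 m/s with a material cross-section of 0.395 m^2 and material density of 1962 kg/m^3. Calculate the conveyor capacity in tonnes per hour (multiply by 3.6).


Volumetric flow = speed * area
= 3.2 * 0.395 = 1.264 m^3/s
Mass flow = volumetric * density
= 1.264 * 1962 = 2479.968 kg/s
Convert to t/h: multiply by 3.6
Capacity = 2479.968 * 3.6
= 8927.8848 t/h

8927.8848 t/h


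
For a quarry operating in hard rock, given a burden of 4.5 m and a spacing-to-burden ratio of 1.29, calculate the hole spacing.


Spacing = burden * ratio
= 4.5 * 1.29
= 5.805 m

5.805 m


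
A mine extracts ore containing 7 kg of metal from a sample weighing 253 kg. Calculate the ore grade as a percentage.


2.7668%

Ore grade = (metal mass / ore mass) * 100
= (7 / 253) * 100
= 0.02766798419 * 100
= 2.7668%


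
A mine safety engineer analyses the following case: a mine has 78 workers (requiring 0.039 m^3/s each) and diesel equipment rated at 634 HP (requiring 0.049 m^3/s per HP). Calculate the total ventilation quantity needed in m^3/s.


Airflow for workers:
Q_people = 78 * 0.039 = 3.042 m^3/s
Airflow for diesel equipment:
Q_diesel = 634 * 0.049 = 31.066 m^3/s
Total ventilation:
Q_total = 3.042 + 31.066
= 34.108 m^3/s

34.108 m^3/s


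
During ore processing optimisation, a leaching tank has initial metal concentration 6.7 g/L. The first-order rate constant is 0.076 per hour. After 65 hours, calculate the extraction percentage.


Compute the exponent:
-k * t = -0.076 * 65 = -4.94
Remaining concentration:
C = 6.7 * exp(-4.94)
= 6.7 * 0.007154598372
= 0.04793580909 g/L
Extracted = 6.7 - 0.04793580909 = 6.652064191 g/L
Extraction % = 6.652064191 / 6.7 * 100
= 99.2845%

99.2845%


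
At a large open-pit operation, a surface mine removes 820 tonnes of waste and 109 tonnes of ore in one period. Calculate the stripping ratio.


7.5229

Stripping ratio = waste tonnage / ore tonnage
= 820 / 109
= 7.5229


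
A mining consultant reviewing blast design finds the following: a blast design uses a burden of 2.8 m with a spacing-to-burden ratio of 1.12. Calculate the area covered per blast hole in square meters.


First, find the spacing:
Spacing = burden * ratio = 2.8 * 1.12
= 3.136 m
Then, calculate the area:
Area = burden * spacing = 2.8 * 3.136
= 8.7808 m^2

8.7808 m^2


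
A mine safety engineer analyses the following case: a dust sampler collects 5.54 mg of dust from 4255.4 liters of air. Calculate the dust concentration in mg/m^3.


1.3019 mg/m^3

Convert liters to m^3: 1 m^3 = 1000 L
Concentration = mass / volume * 1000
= 5.54 / 4255.4 * 1000
= 0.001301875264 * 1000
= 1.3019 mg/m^3


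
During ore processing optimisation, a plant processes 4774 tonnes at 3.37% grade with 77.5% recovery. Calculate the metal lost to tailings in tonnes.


36.1989 tonnes

Total metal in feed:
= 4774 * 3.37 / 100 = 160.8838 tonnes
Metal recovered:
= 160.8838 * 77.5 / 100 = 124.684945 tonnes
Metal lost to tailings:
= 160.8838 - 124.684945
= 36.1989 tonnes


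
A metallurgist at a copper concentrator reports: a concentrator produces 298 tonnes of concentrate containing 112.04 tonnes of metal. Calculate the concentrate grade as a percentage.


37.5973%

Grade = (metal in concentrate / concentrate mass) * 100
= (112.04 / 298) * 100
= 0.3759731544 * 100
= 37.5973%


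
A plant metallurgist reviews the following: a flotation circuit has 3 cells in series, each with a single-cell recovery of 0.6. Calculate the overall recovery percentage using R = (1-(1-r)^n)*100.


93.6%

Complement of single-cell recovery:
1 - r = 1 - 0.6 = 0.4
Raise to power n:
(1 - r)^3 = 0.4^3 = 0.064
Overall recovery:
R = (1 - 0.064) * 100
= 93.6%


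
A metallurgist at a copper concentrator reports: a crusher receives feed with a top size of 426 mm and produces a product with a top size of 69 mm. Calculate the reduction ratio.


Reduction ratio = feed size / product size
= 426 / 69
= 6.1739

6.1739


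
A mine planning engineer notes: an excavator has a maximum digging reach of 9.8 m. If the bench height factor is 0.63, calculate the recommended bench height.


6.174 m

Bench height = reach * factor
= 9.8 * 0.63
= 6.174 m


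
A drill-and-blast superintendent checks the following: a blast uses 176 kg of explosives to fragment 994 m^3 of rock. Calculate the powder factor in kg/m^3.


Powder factor = explosive mass / rock volume
= 176 / 994
= 0.1771 kg/m^3

0.1771 kg/m^3


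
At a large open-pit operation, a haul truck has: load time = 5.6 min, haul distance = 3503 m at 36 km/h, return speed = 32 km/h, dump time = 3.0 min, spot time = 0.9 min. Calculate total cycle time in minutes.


21.9065 min

Convert haul speed to m/min: 36 * 1000/60 = 600 m/min
Haul time = 3503 / 600 = 5.838333333 min
Convert return speed to m/min: 32 * 1000/60 = 533.3333333 m/min
Return time = 3503 / 533.3333333 = 6.568125 min
Total cycle time:
= 5.6 + 5.838333333 + 3.0 + 6.568125 + 0.9
= 21.9065 min


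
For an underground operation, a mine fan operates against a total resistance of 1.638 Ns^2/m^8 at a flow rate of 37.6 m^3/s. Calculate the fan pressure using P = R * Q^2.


2315.7389 Pa

Compute Q^2:
Q^2 = 37.6^2 = 1413.76
Compute pressure:
P = R * Q^2 = 1.638 * 1413.76
= 2315.7389 Pa


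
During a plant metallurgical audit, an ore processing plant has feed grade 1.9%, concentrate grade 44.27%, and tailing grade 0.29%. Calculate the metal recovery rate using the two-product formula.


Using the two-product formula:
R = 100 * c * (f - t) / (f * (c - t))
Numerator = 100 * 44.27 * (1.9 - 0.29)
= 100 * 44.27 * 1.61
= 7127.47
Denominator = 1.9 * (44.27 - 0.29)
= 1.9 * 43.98
= 83.562
R = 7127.47 / 83.562
= 85.2956%

85.2956%


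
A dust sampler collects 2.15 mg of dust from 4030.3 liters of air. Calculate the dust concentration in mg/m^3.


Convert liters to m^3: 1 m^3 = 1000 L
Concentration = mass / volume * 1000
= 2.15 / 4030.3 * 1000
= 0.0005334590477 * 1000
= 0.5335 mg/m^3

0.5335 mg/m^3


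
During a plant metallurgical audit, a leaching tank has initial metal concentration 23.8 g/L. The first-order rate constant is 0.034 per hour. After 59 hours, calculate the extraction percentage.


86.5474%

Compute the exponent:
-k * t = -0.034 * 59 = -2.006
Remaining concentration:
C = 23.8 * exp(-2.006)
= 23.8 * 0.1345257027
= 3.201711724 g/L
Extracted = 23.8 - 3.201711724 = 20.59828828 g/L
Extraction % = 20.59828828 / 23.8 * 100
= 86.5474%


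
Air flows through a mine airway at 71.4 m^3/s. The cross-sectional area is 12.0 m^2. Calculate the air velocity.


5.95 m/s

Velocity = flow rate / cross-sectional area
= 71.4 / 12.0
= 5.95 m/s


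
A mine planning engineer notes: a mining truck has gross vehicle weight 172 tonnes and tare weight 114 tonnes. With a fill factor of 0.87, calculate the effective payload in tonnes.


50.46 tonnes

Maximum payload = gross - tare
= 172 - 114 = 58 tonnes
Effective payload = max payload * fill factor
= 58 * 0.87
= 50.46 tonnes


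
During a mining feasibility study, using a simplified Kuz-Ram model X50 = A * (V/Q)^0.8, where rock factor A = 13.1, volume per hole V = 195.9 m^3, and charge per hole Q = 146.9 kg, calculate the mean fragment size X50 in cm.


16.4923 cm

Compute V/Q:
V/Q = 195.9 / 146.9 = 1.333560245
Raise to the power 0.8:
(V/Q)^0.8 = 1.333560245^0.8 = 1.258954725
Multiply by A:
X50 = 13.1 * 1.258954725
= 16.4923 cm


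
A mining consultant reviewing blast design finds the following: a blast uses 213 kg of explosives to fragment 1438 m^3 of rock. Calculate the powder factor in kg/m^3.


Powder factor = explosive mass / rock volume
= 213 / 1438
= 0.1481 kg/m^3

0.1481 kg/m^3


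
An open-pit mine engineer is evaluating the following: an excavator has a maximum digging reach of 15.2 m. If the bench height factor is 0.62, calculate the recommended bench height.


Bench height = reach * factor
= 15.2 * 0.62
= 9.424 m

9.424 m


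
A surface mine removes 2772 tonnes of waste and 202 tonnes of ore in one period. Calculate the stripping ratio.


Stripping ratio = waste tonnage / ore tonnage
= 2772 / 202
= 13.7228

13.7228


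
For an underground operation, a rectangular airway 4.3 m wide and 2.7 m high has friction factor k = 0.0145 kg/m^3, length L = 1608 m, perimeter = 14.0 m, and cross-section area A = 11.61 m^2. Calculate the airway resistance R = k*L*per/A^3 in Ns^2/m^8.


0.2086 Ns^2/m^8

Compute the numerator:
k * L * per = 0.0145 * 1608 * 14.0
= 326.424
Compute the denominator:
A^3 = 11.61^3 = 1564.936281
Resistance:
R = 326.424 / 1564.936281
= 0.2086 Ns^2/m^8


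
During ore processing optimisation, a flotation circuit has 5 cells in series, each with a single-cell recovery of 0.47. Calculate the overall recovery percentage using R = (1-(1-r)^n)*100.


95.818%

Complement of single-cell recovery:
1 - r = 1 - 0.47 = 0.53
Raise to power n:
(1 - r)^5 = 0.53^5 = 0.0418195493
Overall recovery:
R = (1 - 0.0418195493) * 100
= 95.818%


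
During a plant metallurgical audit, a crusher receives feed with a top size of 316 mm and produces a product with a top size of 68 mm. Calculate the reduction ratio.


Reduction ratio = feed size / product size
= 316 / 68
= 4.6471

4.6471


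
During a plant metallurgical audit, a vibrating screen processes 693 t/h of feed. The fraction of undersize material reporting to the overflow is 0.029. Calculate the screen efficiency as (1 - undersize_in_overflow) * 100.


97.1%

Screen efficiency = (1 - fraction of undersize in overflow) * 100
= (1 - 0.029) * 100
= 0.971 * 100
= 97.1%


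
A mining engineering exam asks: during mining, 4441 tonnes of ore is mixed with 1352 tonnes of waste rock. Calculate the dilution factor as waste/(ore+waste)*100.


Total material = ore + waste
= 4441 + 1352 = 5793 tonnes
Dilution = waste / total * 100
= 1352 / 5793 * 100
= 0.23338512 * 100
= 23.3385%

23.3385%


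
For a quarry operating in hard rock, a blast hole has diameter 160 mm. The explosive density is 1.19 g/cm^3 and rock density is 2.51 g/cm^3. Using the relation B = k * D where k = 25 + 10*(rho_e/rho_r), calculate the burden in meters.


First, compute k:
rho_e / rho_r = 1.19 / 2.51 = 0.4741035857
k = 25 + 10 * 0.4741035857 = 29.74103586
Then, compute burden:
B = k * D / 1000 = 29.74103586 * 160 / 1000
= 4758.565737 / 1000
= 4.7586 m

4.7586 m


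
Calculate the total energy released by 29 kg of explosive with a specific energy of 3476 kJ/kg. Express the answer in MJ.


100.804 MJ

Energy = mass * specific_energy / 1000
= 29 * 3476 / 1000
= 100804 / 1000
= 100.804 MJ


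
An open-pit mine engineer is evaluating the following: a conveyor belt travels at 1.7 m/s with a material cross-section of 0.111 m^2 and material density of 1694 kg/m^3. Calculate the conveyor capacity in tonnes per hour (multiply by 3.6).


1150.7681 t/h

Volumetric flow = speed * area
= 1.7 * 0.111 = 0.1887 m^3/s
Mass flow = volumetric * density
= 0.1887 * 1694 = 319.6578 kg/s
Convert to t/h: multiply by 3.6
Capacity = 319.6578 * 3.6
= 1150.7681 t/h


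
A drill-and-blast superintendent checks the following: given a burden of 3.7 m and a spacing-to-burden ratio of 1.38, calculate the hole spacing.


5.106 m

Spacing = burden * ratio
= 3.7 * 1.38
= 5.106 m


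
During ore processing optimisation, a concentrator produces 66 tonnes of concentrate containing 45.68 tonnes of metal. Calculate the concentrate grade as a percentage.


69.2121%

Grade = (metal in concentrate / concentrate mass) * 100
= (45.68 / 66) * 100
= 0.6921212121 * 100
= 69.2121%


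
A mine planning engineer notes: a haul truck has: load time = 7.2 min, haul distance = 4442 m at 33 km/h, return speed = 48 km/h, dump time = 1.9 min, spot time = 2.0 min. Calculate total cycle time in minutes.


24.7289 min

Convert haul speed to m/min: 33 * 1000/60 = 550 m/min
Haul time = 4442 / 550 = 8.076363636 min
Convert return speed to m/min: 48 * 1000/60 = 800 m/min
Return time = 4442 / 800 = 5.5525 min
Total cycle time:
= 7.2 + 8.076363636 + 1.9 + 5.5525 + 2.0
= 24.7289 min


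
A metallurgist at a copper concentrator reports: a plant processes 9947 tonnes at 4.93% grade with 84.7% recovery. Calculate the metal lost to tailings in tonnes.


Total metal in feed:
= 9947 * 4.93 / 100 = 490.3871 tonnes
Metal recovered:
= 490.3871 * 84.7 / 100 = 415.3578737 tonnes
Metal lost to tailings:
= 490.3871 - 415.3578737
= 75.0292 tonnes

75.0292 tonnes


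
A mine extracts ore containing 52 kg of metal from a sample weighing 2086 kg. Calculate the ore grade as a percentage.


Ore grade = (metal mass / ore mass) * 100
= (52 / 2086) * 100
= 0.02492809204 * 100
= 2.4928%

2.4928%


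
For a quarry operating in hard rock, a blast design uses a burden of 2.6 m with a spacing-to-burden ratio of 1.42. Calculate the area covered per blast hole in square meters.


First, find the spacing:
Spacing = burden * ratio = 2.6 * 1.42
= 3.692 m
Then, calculate the area:
Area = burden * spacing = 2.6 * 3.692
= 9.5992 m^2

9.5992 m^2


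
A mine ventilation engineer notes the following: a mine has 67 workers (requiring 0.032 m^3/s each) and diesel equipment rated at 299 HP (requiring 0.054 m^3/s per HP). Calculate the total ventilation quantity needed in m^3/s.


18.29 m^3/s

Airflow for workers:
Q_people = 67 * 0.032 = 2.144 m^3/s
Airflow for diesel equipment:
Q_diesel = 299 * 0.054 = 16.146 m^3/s
Total ventilation:
Q_total = 2.144 + 16.146
= 18.29 m^3/s


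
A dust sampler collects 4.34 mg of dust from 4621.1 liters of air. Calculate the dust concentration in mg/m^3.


0.9392 mg/m^3

Convert liters to m^3: 1 m^3 = 1000 L
Concentration = mass / volume * 1000
= 4.34 / 4621.1 * 1000
= 0.0009391703274 * 1000
= 0.9392 mg/m^3


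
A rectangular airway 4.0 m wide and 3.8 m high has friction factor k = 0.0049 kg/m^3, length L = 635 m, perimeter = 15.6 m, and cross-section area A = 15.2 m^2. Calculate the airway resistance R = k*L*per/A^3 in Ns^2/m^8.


0.0138 Ns^2/m^8

Compute the numerator:
k * L * per = 0.0049 * 635 * 15.6
= 48.5394
Compute the denominator:
A^3 = 15.2^3 = 3511.808
Resistance:
R = 48.5394 / 3511.808
= 0.0138 Ns^2/m^8
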